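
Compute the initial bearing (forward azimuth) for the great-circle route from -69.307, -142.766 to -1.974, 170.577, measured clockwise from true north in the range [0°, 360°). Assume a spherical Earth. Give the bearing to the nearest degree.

Δλ = 170.577 − -142.766 = 313.343°; wrapped into (−180°, 180°]: -46.657°.
θ = atan2( sin Δλ · cos φ₂ , cos φ₁ · sin φ₂ − sin φ₁ · cos φ₂ · cos Δλ )
  = atan2(-0.72683, 0.62953) = -49.103° → normalised to [0°, 360°): 310.897°.

311°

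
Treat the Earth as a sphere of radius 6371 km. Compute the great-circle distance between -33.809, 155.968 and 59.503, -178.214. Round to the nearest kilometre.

Δλ = -178.214 − 155.968 = -334.182°; wrapped into (−180°, 180°]: 25.818°.
Δφ = 59.503 − -33.809 = 93.312°.
a = sin²(Δφ/2) + cos φ₁ · cos φ₂ · sin²(Δλ/2) = 0.549932.
c = 2·atan2(√a, √(1−a)) = 1.67083 rad → d = 6371·c ≈ 10644.84 km.

10645 km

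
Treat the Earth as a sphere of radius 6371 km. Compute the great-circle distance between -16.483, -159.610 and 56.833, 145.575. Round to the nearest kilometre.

9595 km

Δλ = 145.575 − -159.610 = 305.185°; wrapped into (−180°, 180°]: -54.815°.
Δφ = 56.833 − -16.483 = 73.316°.
a = sin²(Δφ/2) + cos φ₁ · cos φ₂ · sin²(Δλ/2) = 0.467611.
c = 2·atan2(√a, √(1−a)) = 1.50597 rad → d = 6371·c ≈ 9594.55 km.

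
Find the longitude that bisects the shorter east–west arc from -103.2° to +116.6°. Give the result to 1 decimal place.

Signed shortest Δλ from -103.2° to +116.6° is -140.2°.
Midpoint longitude = -103.2° + (-140.2°)/2 = -103.2° − 70.1° = -173.3°.
(The naïve average (-103.2 + +116.6)/2 = 6.7° is on the wrong side of the globe.)

-173.3°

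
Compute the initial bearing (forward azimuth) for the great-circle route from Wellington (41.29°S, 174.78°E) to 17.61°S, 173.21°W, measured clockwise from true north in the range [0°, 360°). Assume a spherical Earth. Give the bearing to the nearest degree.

Δλ = -173.21 − 174.78 = -347.99°; wrapped into (−180°, 180°]: 12.01°.
θ = atan2( sin Δλ · cos φ₂ , cos φ₁ · sin φ₂ − sin φ₁ · cos φ₂ · cos Δλ )
  = atan2(0.19833, 0.38786) = 27.083° → normalised to [0°, 360°): 27.083°.

27°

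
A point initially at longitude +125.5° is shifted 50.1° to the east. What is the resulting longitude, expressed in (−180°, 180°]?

+175.6°

Start at +125.5°; shift +50.1° → +175.6°.
+175.6° already lies in (−180°, 180°].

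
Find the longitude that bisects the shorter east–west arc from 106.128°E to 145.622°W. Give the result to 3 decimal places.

Signed shortest Δλ from +106.128° to -145.622° is +108.250°.
Midpoint longitude = +106.128° + (+108.250°)/2 = +106.128° + 54.125° = +160.253°.
(The naïve average (+106.128 + -145.622)/2 = -19.747° is on the wrong side of the globe.)

160.253°E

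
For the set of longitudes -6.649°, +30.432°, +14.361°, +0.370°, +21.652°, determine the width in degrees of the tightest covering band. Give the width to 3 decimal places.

37.081°

Sort the longitudes: -6.649°, +0.370°, +14.361°, +21.652°, +30.432°.
Eastward gaps between consecutive values (wrapping around): 7.019°, 13.991°, 7.291°, 8.780°, 322.919°.
Largest gap = 322.919° ⇒ minimal covering band is its complement: 360° − 322.919° = 37.081°.
Band runs from -6.649° eastward to +30.432°.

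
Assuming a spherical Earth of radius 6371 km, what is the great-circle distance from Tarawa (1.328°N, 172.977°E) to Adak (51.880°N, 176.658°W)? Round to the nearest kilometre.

5704 km

Δλ = -176.658 − 172.977 = -349.635°; wrapped into (−180°, 180°]: 10.365°.
Δφ = 51.880 − 1.328 = 50.552°.
a = sin²(Δφ/2) + cos φ₁ · cos φ₂ · sin²(Δλ/2) = 0.187347.
c = 2·atan2(√a, √(1−a)) = 0.89527 rad → d = 6371·c ≈ 5703.78 km.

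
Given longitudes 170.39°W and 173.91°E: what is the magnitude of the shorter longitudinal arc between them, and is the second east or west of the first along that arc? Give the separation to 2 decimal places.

15.70° west

Raw difference: 173.91 − -170.39 = 344.3°.
Normalise into (−180°, 180°]: 344.3° − 360° = -15.7°.
Negative ⇒ the second point lies to the west; separation 15.70°.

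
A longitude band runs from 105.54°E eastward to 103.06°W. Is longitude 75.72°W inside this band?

No

Band width going east from +105.54° to -103.06°: ((-103.06 − 105.54) mod 360) = 151.40°.
Offset of -75.72° east of the west edge: ((-75.72 − 105.54) mod 360) = 178.74°.
178.74° > 151.40° ⇒ outside.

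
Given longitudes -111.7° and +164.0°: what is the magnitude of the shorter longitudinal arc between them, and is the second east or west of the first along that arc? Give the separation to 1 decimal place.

Raw difference: 164.0 − -111.7 = 275.7°.
Normalise into (−180°, 180°]: 275.7° − 360° = -84.3°.
Negative ⇒ the second point lies to the west; separation 84.3°.

84.3° west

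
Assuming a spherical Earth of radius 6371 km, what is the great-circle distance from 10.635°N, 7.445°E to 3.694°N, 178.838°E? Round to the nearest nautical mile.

9805 nmi

Δλ = 178.838 − 7.445 = 171.393°.
Δφ = 3.694 − 10.635 = -6.941°.
a = sin²(Δφ/2) + cos φ₁ · cos φ₂ · sin²(Δλ/2) = 0.978923.
c = 2·atan2(√a, √(1−a)) = 2.85020 rad → d = 6371·c ≈ 18158.63 km ≈ 9804.88 nmi.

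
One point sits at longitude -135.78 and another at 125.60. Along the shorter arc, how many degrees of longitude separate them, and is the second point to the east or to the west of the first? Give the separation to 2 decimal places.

98.62° west

Raw difference: 125.60 − -135.78 = 261.38°.
Normalise into (−180°, 180°]: 261.38° − 360° = -98.62°.
Negative ⇒ the second point lies to the west; separation 98.62°.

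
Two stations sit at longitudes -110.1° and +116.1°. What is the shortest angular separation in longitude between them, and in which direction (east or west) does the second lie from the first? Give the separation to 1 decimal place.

133.8° west

Raw difference: 116.1 − -110.1 = 226.2°.
Normalise into (−180°, 180°]: 226.2° − 360° = -133.8°.
Negative ⇒ the second point lies to the west; separation 133.8°.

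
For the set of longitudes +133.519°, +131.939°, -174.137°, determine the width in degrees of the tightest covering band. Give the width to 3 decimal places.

53.924°

Sort the longitudes: -174.137°, +131.939°, +133.519°.
Eastward gaps between consecutive values (wrapping around): 306.076°, 1.580°, 52.344°.
Largest gap = 306.076° ⇒ minimal covering band is its complement: 360° − 306.076° = 53.924°.
Band runs from +131.939° eastward to -174.137°, crossing the antimeridian.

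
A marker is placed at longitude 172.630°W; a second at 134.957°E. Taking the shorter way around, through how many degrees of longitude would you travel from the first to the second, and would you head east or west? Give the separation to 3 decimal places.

Raw difference: 134.957 − -172.630 = 307.587°.
Normalise into (−180°, 180°]: 307.587° − 360° = -52.413°.
Negative ⇒ the second point lies to the west; separation 52.413°.

52.413° west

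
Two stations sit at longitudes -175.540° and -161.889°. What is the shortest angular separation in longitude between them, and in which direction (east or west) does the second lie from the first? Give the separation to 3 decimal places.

13.651° east

Raw difference: -161.889 − -175.540 = 13.651°.
Normalise into (−180°, 180°]: 13.651° stays 13.651°.
Positive ⇒ the second point lies to the east; separation 13.651°.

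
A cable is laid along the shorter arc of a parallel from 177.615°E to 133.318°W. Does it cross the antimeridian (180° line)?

Yes

Naïve |-133.318 − 177.615| = 310.933° > 180°, so the shorter arc goes the other way round — across 180°.
Signed shortest Δλ = ((-133.318 − 177.615 + 180) mod 360) − 180 = 49.067°.
Going east by 49.067° from +177.615° passes through 180° before reaching -133.318°.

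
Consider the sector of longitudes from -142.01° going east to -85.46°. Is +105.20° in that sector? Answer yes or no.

No

Band width going east from -142.01° to -85.46°: ((-85.46 − -142.01) mod 360) = 56.55°.
Offset of +105.20° east of the west edge: ((105.20 − -142.01) mod 360) = 247.21°.
247.21° > 56.55° ⇒ outside.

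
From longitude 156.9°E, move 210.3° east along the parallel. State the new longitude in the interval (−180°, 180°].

Start at +156.9°; shift +210.3° → +367.2°.
+367.2° lies outside (−180°, 180°]; subtract 360° → +7.2°.

7.2°E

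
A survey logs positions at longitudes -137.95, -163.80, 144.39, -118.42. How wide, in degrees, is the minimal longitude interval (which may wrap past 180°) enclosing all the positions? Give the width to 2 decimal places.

97.19°

Sort the longitudes: -163.80°, -137.95°, -118.42°, +144.39°.
Eastward gaps between consecutive values (wrapping around): 25.85°, 19.53°, 262.81°, 51.81°.
Largest gap = 262.81° ⇒ minimal covering band is its complement: 360° − 262.81° = 97.19°.
Band runs from +144.39° eastward to -118.42°, crossing the antimeridian.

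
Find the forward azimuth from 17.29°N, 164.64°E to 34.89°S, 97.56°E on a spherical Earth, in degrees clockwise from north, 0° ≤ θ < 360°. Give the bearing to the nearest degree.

Δλ = 97.56 − 164.64 = -67.08°.
θ = atan2( sin Δλ · cos φ₂ , cos φ₁ · sin φ₂ − sin φ₁ · cos φ₂ · cos Δλ )
  = atan2(-0.75549, -0.64110) = -130.317° → normalised to [0°, 360°): 229.683°.

230°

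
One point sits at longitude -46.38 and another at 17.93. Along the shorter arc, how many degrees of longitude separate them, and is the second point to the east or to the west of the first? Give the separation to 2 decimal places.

64.31° east

Raw difference: 17.93 − -46.38 = 64.31°.
Normalise into (−180°, 180°]: 64.31° stays 64.31°.
Positive ⇒ the second point lies to the east; separation 64.31°.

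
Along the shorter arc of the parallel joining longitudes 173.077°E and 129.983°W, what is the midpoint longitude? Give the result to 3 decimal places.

Signed shortest Δλ from +173.077° to -129.983° is +56.940°.
Midpoint longitude = +173.077° + (+56.940°)/2 = +173.077° + 28.470° = +201.547°.
Normalise into (−180°, 180°]: -158.453°.
(The naïve average (+173.077 + -129.983)/2 = 21.547° is on the wrong side of the globe.)

158.453°W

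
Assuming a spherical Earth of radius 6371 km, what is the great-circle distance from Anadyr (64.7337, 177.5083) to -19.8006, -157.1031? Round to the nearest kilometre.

Δλ = -157.1031 − 177.5083 = -334.6114°; wrapped into (−180°, 180°]: 25.3886°.
Δφ = -19.8006 − 64.7337 = -84.5343°.
a = sin²(Δφ/2) + cos φ₁ · cos φ₂ · sin²(Δλ/2) = 0.471768.
c = 2·atan2(√a, √(1−a)) = 1.51430 rad → d = 6371·c ≈ 9647.62 km.

9648 km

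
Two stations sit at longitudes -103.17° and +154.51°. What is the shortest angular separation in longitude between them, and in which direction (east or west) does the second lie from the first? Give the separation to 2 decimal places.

Raw difference: 154.51 − -103.17 = 257.68°.
Normalise into (−180°, 180°]: 257.68° − 360° = -102.32°.
Negative ⇒ the second point lies to the west; separation 102.32°.

102.32° west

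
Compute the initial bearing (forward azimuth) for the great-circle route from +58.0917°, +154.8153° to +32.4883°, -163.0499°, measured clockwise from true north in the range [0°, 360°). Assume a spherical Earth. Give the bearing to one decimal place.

113.6°

Δλ = -163.0499 − 154.8153 = -317.8652°; wrapped into (−180°, 180°]: 42.1348°.
θ = atan2( sin Δλ · cos φ₂ , cos φ₁ · sin φ₂ − sin φ₁ · cos φ₂ · cos Δλ )
  = atan2(0.56589, -0.24709) = 113.588° → normalised to [0°, 360°): 113.588°.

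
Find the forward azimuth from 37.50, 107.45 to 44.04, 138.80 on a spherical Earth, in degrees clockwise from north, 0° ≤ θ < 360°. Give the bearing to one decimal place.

64.6°

Δλ = 138.80 − 107.45 = 31.35°.
θ = atan2( sin Δλ · cos φ₂ , cos φ₁ · sin φ₂ − sin φ₁ · cos φ₂ · cos Δλ )
  = atan2(0.37399, 0.17779) = 64.575° → normalised to [0°, 360°): 64.575°.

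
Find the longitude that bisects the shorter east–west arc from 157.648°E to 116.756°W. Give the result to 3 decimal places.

159.554°W

Signed shortest Δλ from +157.648° to -116.756° is +85.596°.
Midpoint longitude = +157.648° + (+85.596°)/2 = +157.648° + 42.798° = +200.446°.
Normalise into (−180°, 180°]: -159.554°.
(The naïve average (+157.648 + -116.756)/2 = 20.446° is on the wrong side of the globe.)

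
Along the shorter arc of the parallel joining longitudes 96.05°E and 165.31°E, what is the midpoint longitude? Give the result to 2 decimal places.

Signed shortest Δλ from +96.05° to +165.31° is +69.26°.
Midpoint longitude = +96.05° + (+69.26°)/2 = +96.05° + 34.63° = +130.68°.

130.68°E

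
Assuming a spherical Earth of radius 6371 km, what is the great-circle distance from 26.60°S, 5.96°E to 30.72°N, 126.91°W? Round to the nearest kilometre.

Δλ = -126.91 − 5.96 = -132.87°.
Δφ = 30.72 − -26.60 = 57.32°.
a = sin²(Δφ/2) + cos φ₁ · cos φ₂ · sin²(Δλ/2) = 0.875849.
c = 2·atan2(√a, √(1−a)) = 2.42143 rad → d = 6371·c ≈ 15426.92 km.

15427 km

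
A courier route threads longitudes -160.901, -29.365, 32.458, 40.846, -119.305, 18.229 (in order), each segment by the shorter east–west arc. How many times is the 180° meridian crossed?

Leg 1: -160.901° → -29.365°, shortest Δλ = 131.536° (east) — does not cross 180°.
Leg 2: -29.365° → +32.458°, shortest Δλ = 61.823° (east) — does not cross 180°.
Leg 3: +32.458° → +40.846°, shortest Δλ = 8.388° (east) — does not cross 180°.
Leg 4: +40.846° → -119.305°, shortest Δλ = -160.151° (west) — does not cross 180°.
Leg 5: -119.305° → +18.229°, shortest Δλ = 137.534° (east) — does not cross 180°.
Total crossings: 0.

0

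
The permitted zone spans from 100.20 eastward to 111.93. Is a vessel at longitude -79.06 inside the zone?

Band width going east from +100.20° to +111.93°: ((111.93 − 100.20) mod 360) = 11.73°.
Offset of -79.06° east of the west edge: ((-79.06 − 100.20) mod 360) = 180.74°.
180.74° > 11.73° ⇒ outside.

No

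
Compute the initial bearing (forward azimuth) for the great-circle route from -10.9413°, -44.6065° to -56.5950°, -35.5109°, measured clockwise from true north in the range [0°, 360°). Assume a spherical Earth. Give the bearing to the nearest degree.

Δλ = -35.5109 − -44.6065 = 9.0956°.
θ = atan2( sin Δλ · cos φ₂ , cos φ₁ · sin φ₂ − sin φ₁ · cos φ₂ · cos Δλ )
  = atan2(0.08703, -0.71644) = 173.074° → normalised to [0°, 360°): 173.074°.

173°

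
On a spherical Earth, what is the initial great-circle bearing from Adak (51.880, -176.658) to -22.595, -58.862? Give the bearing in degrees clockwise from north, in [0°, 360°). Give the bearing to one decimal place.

Δλ = -58.862 − -176.658 = 117.796°.
θ = atan2( sin Δλ · cos φ₂ , cos φ₁ · sin φ₂ − sin φ₁ · cos φ₂ · cos Δλ )
  = atan2(0.81671, 0.10153) = 82.914° → normalised to [0°, 360°): 82.914°.

82.9°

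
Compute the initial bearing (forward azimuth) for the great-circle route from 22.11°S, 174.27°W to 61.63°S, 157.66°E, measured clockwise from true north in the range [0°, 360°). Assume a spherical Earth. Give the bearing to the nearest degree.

199°

Δλ = 157.66 − -174.27 = 331.93°; wrapped into (−180°, 180°]: -28.07°.
θ = atan2( sin Δλ · cos φ₂ , cos φ₁ · sin φ₂ − sin φ₁ · cos φ₂ · cos Δλ )
  = atan2(-0.22359, -0.65738) = -161.216° → normalised to [0°, 360°): 198.784°.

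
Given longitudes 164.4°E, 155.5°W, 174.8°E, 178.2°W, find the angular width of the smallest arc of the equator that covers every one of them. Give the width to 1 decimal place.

Sort the longitudes: -178.2°, -155.5°, +164.4°, +174.8°.
Eastward gaps between consecutive values (wrapping around): 22.7°, 319.9°, 10.4°, 7.0°.
Largest gap = 319.9° ⇒ minimal covering band is its complement: 360° − 319.9° = 40.1°.
Band runs from +164.4° eastward to -155.5°, crossing the antimeridian.

40.1°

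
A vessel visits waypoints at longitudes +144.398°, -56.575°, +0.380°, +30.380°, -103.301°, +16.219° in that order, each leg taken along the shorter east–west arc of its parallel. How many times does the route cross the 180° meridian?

Leg 1: +144.398° → -56.575°, shortest Δλ = 159.027° (east) — crosses 180°.
Leg 2: -56.575° → +0.380°, shortest Δλ = 56.955° (east) — does not cross 180°.
Leg 3: +0.380° → +30.380°, shortest Δλ = 30.0° (east) — does not cross 180°.
Leg 4: +30.380° → -103.301°, shortest Δλ = -133.681° (west) — does not cross 180°.
Leg 5: -103.301° → +16.219°, shortest Δλ = 119.52° (east) — does not cross 180°.
Total crossings: 1.

1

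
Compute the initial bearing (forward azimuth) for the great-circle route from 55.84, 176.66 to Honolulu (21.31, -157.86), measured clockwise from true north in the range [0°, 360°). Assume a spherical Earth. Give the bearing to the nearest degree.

Δλ = -157.86 − 176.66 = -334.52°; wrapped into (−180°, 180°]: 25.48°.
θ = atan2( sin Δλ · cos φ₂ , cos φ₁ · sin φ₂ − sin φ₁ · cos φ₂ · cos Δλ )
  = atan2(0.40078, -0.49186) = 140.826° → normalised to [0°, 360°): 140.826°.

141°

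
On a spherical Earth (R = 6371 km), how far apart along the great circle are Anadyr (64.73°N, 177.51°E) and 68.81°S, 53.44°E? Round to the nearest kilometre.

17610 km

Δλ = 53.44 − 177.51 = -124.07°.
Δφ = -68.81 − 64.73 = -133.54°.
a = sin²(Δφ/2) + cos φ₁ · cos φ₂ · sin²(Δλ/2) = 0.964802.
c = 2·atan2(√a, √(1−a)) = 2.76413 rad → d = 6371·c ≈ 17610.30 km.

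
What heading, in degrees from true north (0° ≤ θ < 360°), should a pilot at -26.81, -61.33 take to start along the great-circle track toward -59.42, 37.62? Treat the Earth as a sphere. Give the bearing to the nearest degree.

Δλ = 37.62 − -61.33 = 98.95°.
θ = atan2( sin Δλ · cos φ₂ , cos φ₁ · sin φ₂ − sin φ₁ · cos φ₂ · cos Δλ )
  = atan2(0.50255, -0.80407) = 147.995° → normalised to [0°, 360°): 147.995°.

148°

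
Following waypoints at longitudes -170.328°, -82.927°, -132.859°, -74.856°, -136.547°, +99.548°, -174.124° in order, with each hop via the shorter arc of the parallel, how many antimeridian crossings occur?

2

Leg 1: -170.328° → -82.927°, shortest Δλ = 87.401° (east) — does not cross 180°.
Leg 2: -82.927° → -132.859°, shortest Δλ = -49.932° (west) — does not cross 180°.
Leg 3: -132.859° → -74.856°, shortest Δλ = 58.003° (east) — does not cross 180°.
Leg 4: -74.856° → -136.547°, shortest Δλ = -61.691° (west) — does not cross 180°.
Leg 5: -136.547° → +99.548°, shortest Δλ = -123.905° (west) — crosses 180°.
Leg 6: +99.548° → -174.124°, shortest Δλ = 86.328° (east) — crosses 180°.
Total crossings: 2.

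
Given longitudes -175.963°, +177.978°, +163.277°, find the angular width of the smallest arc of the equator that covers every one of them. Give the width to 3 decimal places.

20.760°

Sort the longitudes: -175.963°, +163.277°, +177.978°.
Eastward gaps between consecutive values (wrapping around): 339.240°, 14.701°, 6.059°.
Largest gap = 339.240° ⇒ minimal covering band is its complement: 360° − 339.240° = 20.760°.
Band runs from +163.277° eastward to -175.963°, crossing the antimeridian.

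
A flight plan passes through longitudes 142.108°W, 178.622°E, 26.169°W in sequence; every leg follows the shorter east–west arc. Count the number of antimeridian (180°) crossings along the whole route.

2

Leg 1: -142.108° → +178.622°, shortest Δλ = -39.27° (west) — crosses 180°.
Leg 2: +178.622° → -26.169°, shortest Δλ = 155.209° (east) — crosses 180°.
Total crossings: 2.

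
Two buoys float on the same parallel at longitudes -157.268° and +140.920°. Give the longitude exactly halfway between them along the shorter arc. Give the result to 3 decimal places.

+171.826°

Signed shortest Δλ from -157.268° to +140.920° is -61.812°.
Midpoint longitude = -157.268° + (-61.812°)/2 = -157.268° − 30.906° = -188.174°.
Normalise into (−180°, 180°]: +171.826°.
(The naïve average (-157.268 + +140.920)/2 = -8.174° is on the wrong side of the globe.)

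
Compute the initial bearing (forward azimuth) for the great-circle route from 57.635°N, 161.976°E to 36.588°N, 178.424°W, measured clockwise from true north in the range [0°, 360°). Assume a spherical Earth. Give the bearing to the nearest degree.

140°

Δλ = -178.424 − 161.976 = -340.400°; wrapped into (−180°, 180°]: 19.600°.
θ = atan2( sin Δλ · cos φ₂ , cos φ₁ · sin φ₂ − sin φ₁ · cos φ₂ · cos Δλ )
  = atan2(0.26935, -0.31984) = 139.898° → normalised to [0°, 360°): 139.898°.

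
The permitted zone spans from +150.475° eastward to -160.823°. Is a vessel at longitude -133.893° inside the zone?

No

Band width going east from +150.475° to -160.823°: ((-160.823 − 150.475) mod 360) = 48.702°.
Offset of -133.893° east of the west edge: ((-133.893 − 150.475) mod 360) = 75.632°.
75.632° > 48.702° ⇒ outside.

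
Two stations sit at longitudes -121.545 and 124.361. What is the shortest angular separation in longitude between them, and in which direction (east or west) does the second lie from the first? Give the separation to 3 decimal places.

Raw difference: 124.361 − -121.545 = 245.906°.
Normalise into (−180°, 180°]: 245.906° − 360° = -114.094°.
Negative ⇒ the second point lies to the west; separation 114.094°.

114.094° west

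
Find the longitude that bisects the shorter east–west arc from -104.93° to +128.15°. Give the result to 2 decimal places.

-168.39°

Signed shortest Δλ from -104.93° to +128.15° is -126.92°.
Midpoint longitude = -104.93° + (-126.92°)/2 = -104.93° − 63.46° = -168.39°.
(The naïve average (-104.93 + +128.15)/2 = 11.61° is on the wrong side of the globe.)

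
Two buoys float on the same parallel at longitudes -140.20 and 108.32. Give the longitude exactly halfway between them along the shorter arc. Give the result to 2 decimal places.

Signed shortest Δλ from -140.20° to +108.32° is -111.48°.
Midpoint longitude = -140.20° + (-111.48°)/2 = -140.20° − 55.74° = -195.94°.
Normalise into (−180°, 180°]: +164.06°.
(The naïve average (-140.20 + +108.32)/2 = -15.94° is on the wrong side of the globe.)

+164.06°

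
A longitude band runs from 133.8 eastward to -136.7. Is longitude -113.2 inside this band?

Band width going east from +133.8° to -136.7°: ((-136.7 − 133.8) mod 360) = 89.5°.
Offset of -113.2° east of the west edge: ((-113.2 − 133.8) mod 360) = 113.0°.
113.0° > 89.5° ⇒ outside.

No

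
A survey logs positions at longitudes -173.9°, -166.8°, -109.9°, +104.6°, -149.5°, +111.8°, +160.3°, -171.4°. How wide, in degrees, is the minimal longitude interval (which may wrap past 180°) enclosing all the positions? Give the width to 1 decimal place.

Sort the longitudes: -173.9°, -171.4°, -166.8°, -149.5°, -109.9°, +104.6°, +111.8°, +160.3°.
Eastward gaps between consecutive values (wrapping around): 2.5°, 4.6°, 17.3°, 39.6°, 214.5°, 7.2°, 48.5°, 25.8°.
Largest gap = 214.5° ⇒ minimal covering band is its complement: 360° − 214.5° = 145.5°.
Band runs from +104.6° eastward to -109.9°, crossing the antimeridian.

145.5°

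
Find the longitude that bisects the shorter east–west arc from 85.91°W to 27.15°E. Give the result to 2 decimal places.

29.38°W

Signed shortest Δλ from -85.91° to +27.15° is +113.06°.
Midpoint longitude = -85.91° + (+113.06°)/2 = -85.91° + 56.53° = -29.38°.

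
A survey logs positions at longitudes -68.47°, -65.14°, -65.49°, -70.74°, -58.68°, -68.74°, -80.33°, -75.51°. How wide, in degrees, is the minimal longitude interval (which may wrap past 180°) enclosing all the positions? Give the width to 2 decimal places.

21.65°

Sort the longitudes: -80.33°, -75.51°, -70.74°, -68.74°, -68.47°, -65.49°, -65.14°, -58.68°.
Eastward gaps between consecutive values (wrapping around): 4.82°, 4.77°, 2.00°, 0.27°, 2.98°, 0.35°, 6.46°, 338.35°.
Largest gap = 338.35° ⇒ minimal covering band is its complement: 360° − 338.35° = 21.65°.
Band runs from -80.33° eastward to -58.68°.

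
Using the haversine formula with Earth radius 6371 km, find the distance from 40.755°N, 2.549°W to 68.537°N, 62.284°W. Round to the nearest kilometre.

Δλ = -62.284 − -2.549 = -59.735°.
Δφ = 68.537 − 40.755 = 27.782°.
a = sin²(Δφ/2) + cos φ₁ · cos φ₂ · sin²(Δλ/2) = 0.126375.
c = 2·atan2(√a, √(1−a)) = 0.72688 rad → d = 6371·c ≈ 4630.97 km.

4631 km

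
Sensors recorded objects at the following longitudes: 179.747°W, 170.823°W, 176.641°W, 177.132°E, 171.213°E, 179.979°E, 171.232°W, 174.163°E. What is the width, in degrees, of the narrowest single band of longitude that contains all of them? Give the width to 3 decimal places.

Sort the longitudes: -179.747°, -176.641°, -171.232°, -170.823°, +171.213°, +174.163°, +177.132°, +179.979°.
Eastward gaps between consecutive values (wrapping around): 3.106°, 5.409°, 0.409°, 342.036°, 2.950°, 2.969°, 2.847°, 0.274°.
Largest gap = 342.036° ⇒ minimal covering band is its complement: 360° − 342.036° = 17.964°.
Band runs from +171.213° eastward to -170.823°, crossing the antimeridian.

17.964°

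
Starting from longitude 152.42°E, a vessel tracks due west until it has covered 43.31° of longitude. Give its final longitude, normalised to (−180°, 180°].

109.11°E

Start at +152.42°; shift −43.31° → +109.11°.
+109.11° already lies in (−180°, 180°].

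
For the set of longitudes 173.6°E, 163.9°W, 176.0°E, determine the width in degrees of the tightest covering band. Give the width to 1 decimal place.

22.5°

Sort the longitudes: -163.9°, +173.6°, +176.0°.
Eastward gaps between consecutive values (wrapping around): 337.5°, 2.4°, 20.1°.
Largest gap = 337.5° ⇒ minimal covering band is its complement: 360° − 337.5° = 22.5°.
Band runs from +173.6° eastward to -163.9°, crossing the antimeridian.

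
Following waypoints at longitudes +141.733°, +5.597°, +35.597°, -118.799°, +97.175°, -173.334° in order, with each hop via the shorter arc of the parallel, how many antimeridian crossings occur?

Leg 1: +141.733° → +5.597°, shortest Δλ = -136.136° (west) — does not cross 180°.
Leg 2: +5.597° → +35.597°, shortest Δλ = 30.0° (east) — does not cross 180°.
Leg 3: +35.597° → -118.799°, shortest Δλ = -154.396° (west) — does not cross 180°.
Leg 4: -118.799° → +97.175°, shortest Δλ = -144.026° (west) — crosses 180°.
Leg 5: +97.175° → -173.334°, shortest Δλ = 89.491° (east) — crosses 180°.
Total crossings: 2.

2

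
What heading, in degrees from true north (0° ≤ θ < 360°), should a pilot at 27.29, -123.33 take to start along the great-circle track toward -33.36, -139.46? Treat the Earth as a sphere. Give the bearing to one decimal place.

195.2°

Δλ = -139.46 − -123.33 = -16.13°.
θ = atan2( sin Δλ · cos φ₂ , cos φ₁ · sin φ₂ − sin φ₁ · cos φ₂ · cos Δλ )
  = atan2(-0.23204, -0.85657) = -164.842° → normalised to [0°, 360°): 195.158°.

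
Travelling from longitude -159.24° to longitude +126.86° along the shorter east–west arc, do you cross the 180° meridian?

Naïve |126.86 − -159.24| = 286.1° > 180°, so the shorter arc goes the other way round — across 180°.
Signed shortest Δλ = ((126.86 − -159.24 + 180) mod 360) − 180 = -73.9°.
Going west by 73.9° from -159.24° passes through 180° before reaching +126.86°.

Yes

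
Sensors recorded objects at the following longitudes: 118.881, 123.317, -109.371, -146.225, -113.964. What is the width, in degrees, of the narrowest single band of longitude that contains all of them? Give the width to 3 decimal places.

131.748°

Sort the longitudes: -146.225°, -113.964°, -109.371°, +118.881°, +123.317°.
Eastward gaps between consecutive values (wrapping around): 32.261°, 4.593°, 228.252°, 4.436°, 90.458°.
Largest gap = 228.252° ⇒ minimal covering band is its complement: 360° − 228.252° = 131.748°.
Band runs from +118.881° eastward to -109.371°, crossing the antimeridian.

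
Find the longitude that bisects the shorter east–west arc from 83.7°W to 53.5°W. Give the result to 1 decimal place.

Signed shortest Δλ from -83.7° to -53.5° is +30.2°.
Midpoint longitude = -83.7° + (+30.2°)/2 = -83.7° + 15.1° = -68.6°.

68.6°W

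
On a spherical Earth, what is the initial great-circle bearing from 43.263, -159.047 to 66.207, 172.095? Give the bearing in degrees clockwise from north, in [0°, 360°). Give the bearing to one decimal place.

Δλ = 172.095 − -159.047 = 331.142°; wrapped into (−180°, 180°]: -28.858°.
θ = atan2( sin Δλ · cos φ₂ , cos φ₁ · sin φ₂ − sin φ₁ · cos φ₂ · cos Δλ )
  = atan2(-0.19471, 0.42417) = -24.657° → normalised to [0°, 360°): 335.343°.

335.3°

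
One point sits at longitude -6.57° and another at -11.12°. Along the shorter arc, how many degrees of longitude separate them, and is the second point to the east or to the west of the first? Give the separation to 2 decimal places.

4.55° west

Raw difference: -11.12 − -6.57 = -4.55°.
Normalise into (−180°, 180°]: -4.55° stays -4.55°.
Negative ⇒ the second point lies to the west; separation 4.55°.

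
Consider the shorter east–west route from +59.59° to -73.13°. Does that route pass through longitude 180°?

No

Signed shortest Δλ = ((-73.13 − 59.59 + 180) mod 360) − 180 = -132.72°.
Going west by 132.72° from +59.59° reaches -73.13° without touching 180°.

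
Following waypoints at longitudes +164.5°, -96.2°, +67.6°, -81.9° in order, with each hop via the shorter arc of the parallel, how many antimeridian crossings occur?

Leg 1: +164.5° → -96.2°, shortest Δλ = 99.3° (east) — crosses 180°.
Leg 2: -96.2° → +67.6°, shortest Δλ = 163.8° (east) — does not cross 180°.
Leg 3: +67.6° → -81.9°, shortest Δλ = -149.5° (west) — does not cross 180°.
Total crossings: 1.

1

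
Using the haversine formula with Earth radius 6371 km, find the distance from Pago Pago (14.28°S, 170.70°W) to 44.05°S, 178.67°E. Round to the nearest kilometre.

3461 km

Δλ = 178.67 − -170.70 = 349.37°; wrapped into (−180°, 180°]: -10.63°.
Δφ = -44.05 − -14.28 = -29.77°.
a = sin²(Δφ/2) + cos φ₁ · cos φ₂ · sin²(Δλ/2) = 0.071964.
c = 2·atan2(√a, √(1−a)) = 0.54317 rad → d = 6371·c ≈ 3460.56 km.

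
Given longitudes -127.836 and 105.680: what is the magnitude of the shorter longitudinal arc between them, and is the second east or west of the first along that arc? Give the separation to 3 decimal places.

Raw difference: 105.680 − -127.836 = 233.516°.
Normalise into (−180°, 180°]: 233.516° − 360° = -126.484°.
Negative ⇒ the second point lies to the west; separation 126.484°.

126.484° west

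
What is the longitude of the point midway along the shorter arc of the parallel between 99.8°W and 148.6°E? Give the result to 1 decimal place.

155.6°W

Signed shortest Δλ from -99.8° to +148.6° is -111.6°.
Midpoint longitude = -99.8° + (-111.6°)/2 = -99.8° − 55.8° = -155.6°.
(The naïve average (-99.8 + +148.6)/2 = 24.4° is on the wrong side of the globe.)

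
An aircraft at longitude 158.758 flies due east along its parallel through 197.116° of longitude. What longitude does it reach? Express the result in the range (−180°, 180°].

-4.126°

Start at +158.758°; shift +197.116° → +355.874°.
+355.874° lies outside (−180°, 180°]; subtract 360° → -4.126°.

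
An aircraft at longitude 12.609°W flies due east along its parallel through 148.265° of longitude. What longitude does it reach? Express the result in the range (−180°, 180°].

Start at -12.609°; shift +148.265° → +135.656°.
+135.656° already lies in (−180°, 180°].

135.656°E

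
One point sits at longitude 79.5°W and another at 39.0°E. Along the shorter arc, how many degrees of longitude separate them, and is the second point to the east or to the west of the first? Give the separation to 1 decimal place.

Raw difference: 39.0 − -79.5 = 118.5°.
Normalise into (−180°, 180°]: 118.5° stays 118.5°.
Positive ⇒ the second point lies to the east; separation 118.5°.

118.5° east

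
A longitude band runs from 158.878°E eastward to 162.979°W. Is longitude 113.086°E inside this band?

No

Band width going east from +158.878° to -162.979°: ((-162.979 − 158.878) mod 360) = 38.143°.
Offset of +113.086° east of the west edge: ((113.086 − 158.878) mod 360) = 314.208°.
314.208° > 38.143° ⇒ outside.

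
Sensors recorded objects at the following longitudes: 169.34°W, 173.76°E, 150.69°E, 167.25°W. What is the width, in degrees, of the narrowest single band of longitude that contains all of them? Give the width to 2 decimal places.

42.06°

Sort the longitudes: -169.34°, -167.25°, +150.69°, +173.76°.
Eastward gaps between consecutive values (wrapping around): 2.09°, 317.94°, 23.07°, 16.90°.
Largest gap = 317.94° ⇒ minimal covering band is its complement: 360° − 317.94° = 42.06°.
Band runs from +150.69° eastward to -167.25°, crossing the antimeridian.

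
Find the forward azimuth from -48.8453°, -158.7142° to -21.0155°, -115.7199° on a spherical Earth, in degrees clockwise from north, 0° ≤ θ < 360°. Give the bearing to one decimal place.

Δλ = -115.7199 − -158.7142 = 42.9943°.
θ = atan2( sin Δλ · cos φ₂ , cos φ₁ · sin φ₂ − sin φ₁ · cos φ₂ · cos Δλ )
  = atan2(0.63657, 0.27808) = 66.403° → normalised to [0°, 360°): 66.403°.

66.4°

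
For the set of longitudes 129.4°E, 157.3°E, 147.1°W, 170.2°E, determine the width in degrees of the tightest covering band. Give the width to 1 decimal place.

83.5°

Sort the longitudes: -147.1°, +129.4°, +157.3°, +170.2°.
Eastward gaps between consecutive values (wrapping around): 276.5°, 27.9°, 12.9°, 42.7°.
Largest gap = 276.5° ⇒ minimal covering band is its complement: 360° − 276.5° = 83.5°.
Band runs from +129.4° eastward to -147.1°, crossing the antimeridian.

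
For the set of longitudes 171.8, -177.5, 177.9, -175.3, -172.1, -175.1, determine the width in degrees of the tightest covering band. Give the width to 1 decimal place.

Sort the longitudes: -177.5°, -175.3°, -175.1°, -172.1°, +171.8°, +177.9°.
Eastward gaps between consecutive values (wrapping around): 2.2°, 0.2°, 3.0°, 343.9°, 6.1°, 4.6°.
Largest gap = 343.9° ⇒ minimal covering band is its complement: 360° − 343.9° = 16.1°.
Band runs from +171.8° eastward to -172.1°, crossing the antimeridian.

16.1°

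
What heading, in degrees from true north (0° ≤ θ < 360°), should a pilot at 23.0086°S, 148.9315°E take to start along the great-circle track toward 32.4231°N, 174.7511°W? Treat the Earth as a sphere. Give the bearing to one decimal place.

33.4°

Δλ = -174.7511 − 148.9315 = -323.6826°; wrapped into (−180°, 180°]: 36.3174°.
θ = atan2( sin Δλ · cos φ₂ , cos φ₁ · sin φ₂ − sin φ₁ · cos φ₂ · cos Δλ )
  = atan2(0.49993, 0.75936) = 33.359° → normalised to [0°, 360°): 33.359°.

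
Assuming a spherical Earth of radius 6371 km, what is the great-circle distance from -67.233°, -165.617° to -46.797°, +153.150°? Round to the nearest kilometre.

Δλ = 153.150 − -165.617 = 318.767°; wrapped into (−180°, 180°]: -41.233°.
Δφ = -46.797 − -67.233 = 20.436°.
a = sin²(Δφ/2) + cos φ₁ · cos φ₂ · sin²(Δλ/2) = 0.064314.
c = 2·atan2(√a, √(1−a)) = 0.51281 rad → d = 6371·c ≈ 3267.09 km.

3267 km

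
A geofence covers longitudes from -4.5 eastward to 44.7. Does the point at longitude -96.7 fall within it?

Band width going east from -4.5° to +44.7°: ((44.7 − -4.5) mod 360) = 49.2°.
Offset of -96.7° east of the west edge: ((-96.7 − -4.5) mod 360) = 267.8°.
267.8° > 49.2° ⇒ outside.

No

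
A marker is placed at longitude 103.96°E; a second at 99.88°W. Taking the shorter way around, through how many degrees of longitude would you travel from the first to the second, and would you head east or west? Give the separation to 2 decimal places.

Raw difference: -99.88 − 103.96 = -203.84°.
Normalise into (−180°, 180°]: -203.84° + 360° = 156.16°.
Positive ⇒ the second point lies to the east; separation 156.16°.

156.16° east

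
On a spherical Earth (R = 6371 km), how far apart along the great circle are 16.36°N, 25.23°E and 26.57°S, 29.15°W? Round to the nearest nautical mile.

4086 nmi

Δλ = -29.15 − 25.23 = -54.38°.
Δφ = -26.57 − 16.36 = -42.93°.
a = sin²(Δφ/2) + cos φ₁ · cos φ₂ · sin²(Δλ/2) = 0.313091.
c = 2·atan2(√a, √(1−a)) = 1.18767 rad → d = 6371·c ≈ 7566.67 km ≈ 4085.68 nmi.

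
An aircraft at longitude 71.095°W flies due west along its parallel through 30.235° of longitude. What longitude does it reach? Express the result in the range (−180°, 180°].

101.330°W

Start at -71.095°; shift −30.235° → -101.330°.
-101.330° already lies in (−180°, 180°].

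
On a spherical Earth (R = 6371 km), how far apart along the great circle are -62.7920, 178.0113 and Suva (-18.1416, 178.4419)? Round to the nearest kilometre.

4965 km

Δλ = 178.4419 − 178.0113 = 0.4306°.
Δφ = -18.1416 − -62.7920 = 44.6504°.
a = sin²(Δφ/2) + cos φ₁ · cos φ₂ · sin²(Δλ/2) = 0.144302.
c = 2·atan2(√a, √(1−a)) = 0.77931 rad → d = 6371·c ≈ 4965.01 km.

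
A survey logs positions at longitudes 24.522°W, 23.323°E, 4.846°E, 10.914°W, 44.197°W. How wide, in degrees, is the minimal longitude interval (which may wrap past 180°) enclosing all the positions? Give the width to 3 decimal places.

67.520°

Sort the longitudes: -44.197°, -24.522°, -10.914°, +4.846°, +23.323°.
Eastward gaps between consecutive values (wrapping around): 19.675°, 13.608°, 15.760°, 18.477°, 292.480°.
Largest gap = 292.480° ⇒ minimal covering band is its complement: 360° − 292.480° = 67.520°.
Band runs from -44.197° eastward to +23.323°.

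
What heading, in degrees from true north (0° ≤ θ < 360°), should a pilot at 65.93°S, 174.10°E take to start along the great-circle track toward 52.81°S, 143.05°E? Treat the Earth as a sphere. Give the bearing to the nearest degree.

Δλ = 143.05 − 174.10 = -31.05°.
θ = atan2( sin Δλ · cos φ₂ , cos φ₁ · sin φ₂ − sin φ₁ · cos φ₂ · cos Δλ )
  = atan2(-0.31177, 0.14791) = -64.619° → normalised to [0°, 360°): 295.381°.

295°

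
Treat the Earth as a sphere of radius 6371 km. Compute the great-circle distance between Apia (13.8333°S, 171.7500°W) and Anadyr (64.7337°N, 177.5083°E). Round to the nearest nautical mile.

Δλ = 177.5083 − -171.7500 = 349.2583°; wrapped into (−180°, 180°]: -10.7417°.
Δφ = 64.7337 − -13.8333 = 78.5670°.
a = sin²(Δφ/2) + cos φ₁ · cos φ₂ · sin²(Δλ/2) = 0.404520.
c = 2·atan2(√a, √(1−a)) = 1.37866 rad → d = 6371·c ≈ 8783.42 km ≈ 4742.67 nmi.

4743 nmi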